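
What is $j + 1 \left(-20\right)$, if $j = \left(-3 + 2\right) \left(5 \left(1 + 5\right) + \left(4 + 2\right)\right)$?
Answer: $-56$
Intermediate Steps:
$j = -36$ ($j = - (5 \cdot 6 + 6) = - (30 + 6) = \left(-1\right) 36 = -36$)
$j + 1 \left(-20\right) = -36 + 1 \left(-20\right) = -36 - 20 = -56$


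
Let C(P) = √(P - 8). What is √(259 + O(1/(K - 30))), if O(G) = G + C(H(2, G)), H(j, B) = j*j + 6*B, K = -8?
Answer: √(373958 + 76*I*√1501)/38 ≈ 16.093 + 0.063354*I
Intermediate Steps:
H(j, B) = j² + 6*B
C(P) = √(-8 + P)
O(G) = G + √(-4 + 6*G) (O(G) = G + √(-8 + (2² + 6*G)) = G + √(-8 + (4 + 6*G)) = G + √(-4 + 6*G))
√(259 + O(1/(K - 30))) = √(259 + (1/(-8 - 30) + √(-4 + 6/(-8 - 30)))) = √(259 + (1/(-38) + √(-4 + 6/(-38)))) = √(259 + (-1/38 + √(-4 + 6*(-1/38)))) = √(259 + (-1/38 + √(-4 - 3/19))) = √(259 + (-1/38 + √(-79/19))) = √(259 + (-1/38 + I*√1501/19)) = √(9841/38 + I*√1501/19)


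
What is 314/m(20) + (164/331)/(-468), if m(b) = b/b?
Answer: 12160237/38727 ≈ 314.00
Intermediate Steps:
m(b) = 1
314/m(20) + (164/331)/(-468) = 314/1 + (164/331)/(-468) = 314*1 + (164*(1/331))*(-1/468) = 314 + (164/331)*(-1/468) = 314 - 41/38727 = 12160237/38727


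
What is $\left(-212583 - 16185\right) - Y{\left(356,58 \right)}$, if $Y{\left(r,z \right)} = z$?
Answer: $-228826$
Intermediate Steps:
$\left(-212583 - 16185\right) - Y{\left(356,58 \right)} = \left(-212583 - 16185\right) - 58 = -228768 - 58 = -228826$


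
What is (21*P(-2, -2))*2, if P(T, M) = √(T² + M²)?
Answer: 84*√2 ≈ 118.79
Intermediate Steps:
P(T, M) = √(M² + T²)
(21*P(-2, -2))*2 = (21*√((-2)² + (-2)²))*2 = (21*√(4 + 4))*2 = (21*√8)*2 = (21*(2*√2))*2 = (42*√2)*2 = 84*√2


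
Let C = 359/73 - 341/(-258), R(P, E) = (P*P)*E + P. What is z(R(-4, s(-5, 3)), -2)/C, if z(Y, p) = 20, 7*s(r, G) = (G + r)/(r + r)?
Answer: 75336/23503 ≈ 3.2054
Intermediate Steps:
s(r, G) = (G + r)/(14*r) (s(r, G) = ((G + r)/(r + r))/7 = ((G + r)/((2*r)))/7 = ((G + r)*(1/(2*r)))/7 = ((G + r)/(2*r))/7 = (G + r)/(14*r))
R(P, E) = P + E*P**2 (R(P, E) = P**2*E + P = E*P**2 + P = P + E*P**2)
C = 117515/18834 (C = 359*(1/73) - 341*(-1/258) = 359/73 + 341/258 = 117515/18834 ≈ 6.2395)
z(R(-4, s(-5, 3)), -2)/C = 20/(117515/18834) = 20*(18834/117515) = 75336/23503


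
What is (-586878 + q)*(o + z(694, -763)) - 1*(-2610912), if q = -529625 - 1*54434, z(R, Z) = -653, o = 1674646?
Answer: -1960137730529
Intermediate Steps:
q = -584059 (q = -529625 - 54434 = -584059)
(-586878 + q)*(o + z(694, -763)) - 1*(-2610912) = (-586878 - 584059)*(1674646 - 653) - 1*(-2610912) = -1170937*1673993 + 2610912 = -1960140341441 + 2610912 = -1960137730529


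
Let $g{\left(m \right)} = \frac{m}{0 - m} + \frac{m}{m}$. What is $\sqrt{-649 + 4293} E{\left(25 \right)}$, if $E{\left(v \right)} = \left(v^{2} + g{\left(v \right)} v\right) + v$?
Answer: $1300 \sqrt{911} \approx 39238.0$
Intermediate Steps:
$g{\left(m \right)} = 0$ ($g{\left(m \right)} = \frac{m}{\left(-1\right) m} + 1 = m \left(- \frac{1}{m}\right) + 1 = -1 + 1 = 0$)
$E{\left(v \right)} = v + v^{2}$ ($E{\left(v \right)} = \left(v^{2} + 0 v\right) + v = \left(v^{2} + 0\right) + v = v^{2} + v = v + v^{2}$)
$\sqrt{-649 + 4293} E{\left(25 \right)} = \sqrt{-649 + 4293} \cdot 25 \left(1 + 25\right) = \sqrt{3644} \cdot 25 \cdot 26 = 2 \sqrt{911} \cdot 650 = 1300 \sqrt{911}$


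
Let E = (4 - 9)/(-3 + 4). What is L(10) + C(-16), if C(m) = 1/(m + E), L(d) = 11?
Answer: 230/21 ≈ 10.952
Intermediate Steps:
E = -5 (E = -5/1 = -5*1 = -5)
C(m) = 1/(-5 + m) (C(m) = 1/(m - 5) = 1/(-5 + m))
L(10) + C(-16) = 11 + 1/(-5 - 16) = 11 + 1/(-21) = 11 - 1/21 = 230/21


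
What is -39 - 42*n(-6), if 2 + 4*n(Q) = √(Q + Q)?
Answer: -18 - 21*I*√3 ≈ -18.0 - 36.373*I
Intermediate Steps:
n(Q) = -½ + √2*√Q/4 (n(Q) = -½ + √(Q + Q)/4 = -½ + √(2*Q)/4 = -½ + (√2*√Q)/4 = -½ + √2*√Q/4)
-39 - 42*n(-6) = -39 - 42*(-½ + √2*√(-6)/4) = -39 - 42*(-½ + √2*(I*√6)/4) = -39 - 42*(-½ + I*√3/2) = -39 + (21 - 21*I*√3) = -18 - 21*I*√3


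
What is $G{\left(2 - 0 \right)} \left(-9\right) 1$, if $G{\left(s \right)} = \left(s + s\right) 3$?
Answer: $-108$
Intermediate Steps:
$G{\left(s \right)} = 6 s$ ($G{\left(s \right)} = 2 s 3 = 6 s$)
$G{\left(2 - 0 \right)} \left(-9\right) 1 = 6 \left(2 - 0\right) \left(-9\right) 1 = 6 \left(2 + 0\right) \left(-9\right) 1 = 6 \cdot 2 \left(-9\right) 1 = 12 \left(-9\right) 1 = \left(-108\right) 1 = -108$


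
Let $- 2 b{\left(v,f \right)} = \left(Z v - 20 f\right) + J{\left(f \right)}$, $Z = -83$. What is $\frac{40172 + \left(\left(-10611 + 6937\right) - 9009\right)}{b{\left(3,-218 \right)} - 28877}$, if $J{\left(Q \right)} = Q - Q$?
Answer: $- \frac{54978}{61865} \approx -0.88868$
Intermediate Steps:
$J{\left(Q \right)} = 0$
$b{\left(v,f \right)} = 10 f + \frac{83 v}{2}$ ($b{\left(v,f \right)} = - \frac{\left(- 83 v - 20 f\right) + 0}{2} = - \frac{- 83 v - 20 f}{2} = 10 f + \frac{83 v}{2}$)
$\frac{40172 + \left(\left(-10611 + 6937\right) - 9009\right)}{b{\left(3,-218 \right)} - 28877} = \frac{40172 + \left(\left(-10611 + 6937\right) - 9009\right)}{\left(10 \left(-218\right) + \frac{83}{2} \cdot 3\right) - 28877} = \frac{40172 - 12683}{\left(-2180 + \frac{249}{2}\right) - 28877} = \frac{40172 - 12683}{- \frac{4111}{2} - 28877} = \frac{27489}{- \frac{61865}{2}} = 27489 \left(- \frac{2}{61865}\right) = - \frac{54978}{61865}$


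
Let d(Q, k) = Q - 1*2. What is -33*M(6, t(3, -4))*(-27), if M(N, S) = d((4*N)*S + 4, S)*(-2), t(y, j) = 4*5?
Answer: -858924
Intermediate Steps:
t(y, j) = 20
d(Q, k) = -2 + Q (d(Q, k) = Q - 2 = -2 + Q)
M(N, S) = -4 - 8*N*S (M(N, S) = (-2 + ((4*N)*S + 4))*(-2) = (-2 + (4*N*S + 4))*(-2) = (-2 + (4 + 4*N*S))*(-2) = (2 + 4*N*S)*(-2) = -4 - 8*N*S)
-33*M(6, t(3, -4))*(-27) = -33*(-4 - 8*6*20)*(-27) = -33*(-4 - 960)*(-27) = -33*(-964)*(-27) = 31812*(-27) = -858924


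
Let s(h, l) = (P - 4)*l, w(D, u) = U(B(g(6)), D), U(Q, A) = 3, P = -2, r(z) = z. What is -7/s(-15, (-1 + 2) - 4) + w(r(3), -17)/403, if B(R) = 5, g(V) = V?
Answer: -2767/7254 ≈ -0.38144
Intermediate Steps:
w(D, u) = 3
s(h, l) = -6*l (s(h, l) = (-2 - 4)*l = -6*l)
-7/s(-15, (-1 + 2) - 4) + w(r(3), -17)/403 = -7*(-1/(6*((-1 + 2) - 4))) + 3/403 = -7*(-1/(6*(1 - 4))) + 3*(1/403) = -7/((-6*(-3))) + 3/403 = -7/18 + 3/403 = -2767/7254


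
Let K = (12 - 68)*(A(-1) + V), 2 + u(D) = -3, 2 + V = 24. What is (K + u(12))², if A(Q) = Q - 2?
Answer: 1142761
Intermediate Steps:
V = 22 (V = -2 + 24 = 22)
u(D) = -5 (u(D) = -2 - 3 = -5)
A(Q) = -2 + Q
K = -1064 (K = (12 - 68)*((-2 - 1) + 22) = -56*(-3 + 22) = -56*19 = -1064)
(K + u(12))² = (-1064 - 5)² = (-1069)² = 1142761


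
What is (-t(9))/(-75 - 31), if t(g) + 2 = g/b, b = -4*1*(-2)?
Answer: -7/848 ≈ -0.0082547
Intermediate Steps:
b = 8 (b = -4*(-2) = 8)
t(g) = -2 + g/8
(-t(9))/(-75 - 31) = (-(-2 + (⅛)*9))/(-75 - 31) = (-(-2 + 9/8))/(-106) = -(-1)*(-7)/(106*8) = -1/106*7/8 = -7/848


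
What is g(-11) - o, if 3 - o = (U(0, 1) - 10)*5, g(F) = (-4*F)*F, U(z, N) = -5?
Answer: -562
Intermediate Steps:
g(F) = -4*F²
o = 78 (o = 3 - (-5 - 10)*5 = 3 - (-15)*5 = 3 - 1*(-75) = 3 + 75 = 78)
g(-11) - o = -4*(-11)² - 1*78 = -4*121 - 78 = -484 - 78 = -562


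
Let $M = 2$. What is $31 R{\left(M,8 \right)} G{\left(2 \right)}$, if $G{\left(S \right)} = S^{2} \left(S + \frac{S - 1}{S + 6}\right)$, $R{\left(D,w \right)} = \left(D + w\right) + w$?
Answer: $4743$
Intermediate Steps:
$R{\left(D,w \right)} = D + 2 w$
$G{\left(S \right)} = S^{2} \left(S + \frac{-1 + S}{6 + S}\right)$
$31 R{\left(M,8 \right)} G{\left(2 \right)} = 31 \left(2 + 2 \cdot 8\right) \frac{2^{2} \left(-1 + 2^{2} + 7 \cdot 2\right)}{6 + 2} = 31 \left(2 + 16\right) \frac{4 \left(-1 + 4 + 14\right)}{8} = 31 \cdot 18 \cdot 4 \cdot \frac{1}{8} \cdot 17 = 558 \cdot \frac{17}{2} = 4743$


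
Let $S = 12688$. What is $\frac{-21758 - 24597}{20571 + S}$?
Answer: $- \frac{46355}{33259} \approx -1.3938$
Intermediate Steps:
$\frac{-21758 - 24597}{20571 + S} = \frac{-21758 - 24597}{20571 + 12688} = - \frac{46355}{33259}$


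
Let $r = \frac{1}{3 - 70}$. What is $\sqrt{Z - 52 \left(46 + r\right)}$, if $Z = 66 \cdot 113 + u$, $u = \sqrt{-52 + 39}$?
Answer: $\frac{\sqrt{22744758 + 4489 i \sqrt{13}}}{67} \approx 71.181 + 0.025327 i$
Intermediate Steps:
$u = i \sqrt{13}$ ($u = \sqrt{-13} = i \sqrt{13} \approx 3.6056 i$)
$r = - \frac{1}{67}$ ($r = \frac{1}{-67} = - \frac{1}{67} \approx -0.014925$)
$Z = 7458 + i \sqrt{13}$ ($Z = 66 \cdot 113 + i \sqrt{13} = 7458 + i \sqrt{13} \approx 7458.0 + 3.6056 i$)
$\sqrt{Z - 52 \left(46 + r\right)} = \sqrt{\left(7458 + i \sqrt{13}\right) - 52 \left(46 - \frac{1}{67}\right)} = \sqrt{\left(7458 + i \sqrt{13}\right) - \frac{160212}{67}} = \sqrt{\frac{339474}{67} + i \sqrt{13}}$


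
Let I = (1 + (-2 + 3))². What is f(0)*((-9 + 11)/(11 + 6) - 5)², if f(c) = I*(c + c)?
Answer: 0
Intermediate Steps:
I = 4 (I = (1 + 1)² = 2² = 4)
f(c) = 8*c (f(c) = 4*(c + c) = 4*(2*c) = 8*c)
f(0)*((-9 + 11)/(11 + 6) - 5)² = (8*0)*((-9 + 11)/(11 + 6) - 5)² = 0*(2/17 - 5)² = 0*(-83/17)² = 0*(6889/289) = 0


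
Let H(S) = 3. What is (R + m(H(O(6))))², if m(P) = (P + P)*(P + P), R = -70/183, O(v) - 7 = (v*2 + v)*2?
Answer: 42484324/33489 ≈ 1268.6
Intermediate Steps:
O(v) = 7 + 6*v (O(v) = 7 + (v*2 + v)*2 = 7 + (2*v + v)*2 = 7 + (3*v)*2 = 7 + 6*v)
R = -70/183 (R = -70*1/183 = -70/183 ≈ -0.38251)
m(P) = 4*P² (m(P) = (2*P)*(2*P) = 4*P²)
(R + m(H(O(6))))² = (-70/183 + 4*3²)² = (-70/183 + 4*9)² = (-70/183 + 36)² = (6518/183)² = 42484324/33489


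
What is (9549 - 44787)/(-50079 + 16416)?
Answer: 1678/1603 ≈ 1.0468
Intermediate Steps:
(9549 - 44787)/(-50079 + 16416) = -35238/(-33663) = -35238*(-1/33663) = 1678/1603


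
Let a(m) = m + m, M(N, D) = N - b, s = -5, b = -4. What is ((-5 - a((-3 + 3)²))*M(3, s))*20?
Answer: -700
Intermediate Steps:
M(N, D) = 4 + N (M(N, D) = N - 1*(-4) = N + 4 = 4 + N)
a(m) = 2*m
((-5 - a((-3 + 3)²))*M(3, s))*20 = ((-5 - 2*(-3 + 3)²)*(4 + 3))*20 = ((-5 - 2*0²)*7)*20 = ((-5 - 2*0)*7)*20 = ((-5 - 1*0)*7)*20 = ((-5 + 0)*7)*20 = -5*7*20 = -35*20 = -700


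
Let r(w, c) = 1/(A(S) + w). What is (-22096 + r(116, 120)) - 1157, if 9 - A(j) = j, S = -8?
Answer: -3092648/133 ≈ -23253.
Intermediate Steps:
A(j) = 9 - j
r(w, c) = 1/(17 + w) (r(w, c) = 1/((9 - 1*(-8)) + w) = 1/((9 + 8) + w) = 1/(17 + w))
(-22096 + r(116, 120)) - 1157 = (-22096 + 1/(17 + 116)) - 1157 = (-22096 + 1/133) - 1157 = -2938767/133 - 1157 = -3092648/133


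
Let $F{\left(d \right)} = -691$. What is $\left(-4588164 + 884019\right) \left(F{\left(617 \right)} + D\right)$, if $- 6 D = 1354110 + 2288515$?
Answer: $\frac{4502722855265}{2} \approx 2.2514 \cdot 10^{12}$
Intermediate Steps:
$D = - \frac{3642625}{6}$ ($D = - \frac{1354110 + 2288515}{6} = \left(- \frac{1}{6}\right) 3642625 = - \frac{3642625}{6} \approx -6.071 \cdot 10^{5}$)
$\left(-4588164 + 884019\right) \left(F{\left(617 \right)} + D\right) = \left(-4588164 + 884019\right) \left(-691 - \frac{3642625}{6}\right) = \left(-3704145\right) \left(- \frac{3646771}{6}\right) = \frac{4502722855265}{2}$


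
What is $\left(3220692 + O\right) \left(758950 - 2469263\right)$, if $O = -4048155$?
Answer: $1415220725919$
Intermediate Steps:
$\left(3220692 + O\right) \left(758950 - 2469263\right) = \left(3220692 - 4048155\right) \left(758950 - 2469263\right) = \left(-827463\right) \left(-1710313\right) = 1415220725919$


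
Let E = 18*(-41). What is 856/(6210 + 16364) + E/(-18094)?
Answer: 8037019/102113489 ≈ 0.078707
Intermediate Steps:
E = -738
856/(6210 + 16364) + E/(-18094) = 856/(6210 + 16364) - 738/(-18094) = 856/22574 - 738*(-1/18094) = 856*(1/22574) + 369/9047 = 428/11287 + 369/9047 = 8037019/102113489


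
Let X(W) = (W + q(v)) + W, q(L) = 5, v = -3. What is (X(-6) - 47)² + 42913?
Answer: 45829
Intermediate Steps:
X(W) = 5 + 2*W (X(W) = (W + 5) + W = (5 + W) + W = 5 + 2*W)
(X(-6) - 47)² + 42913 = ((5 + 2*(-6)) - 47)² + 42913 = ((5 - 12) - 47)² + 42913 = (-7 - 47)² + 42913 = (-54)² + 42913 = 2916 + 42913 = 45829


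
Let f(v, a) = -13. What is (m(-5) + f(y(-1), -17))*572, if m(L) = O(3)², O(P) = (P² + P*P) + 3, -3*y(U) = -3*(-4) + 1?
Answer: 244816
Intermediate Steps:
y(U) = -13/3 (y(U) = -(-3*(-4) + 1)/3 = -(12 + 1)/3 = -⅓*13 = -13/3)
O(P) = 3 + 2*P² (O(P) = (P² + P²) + 3 = 2*P² + 3 = 3 + 2*P²)
m(L) = 441 (m(L) = (3 + 2*3²)² = (3 + 2*9)² = (3 + 18)² = 21² = 441)
(m(-5) + f(y(-1), -17))*572 = (441 - 13)*572 = 428*572 = 244816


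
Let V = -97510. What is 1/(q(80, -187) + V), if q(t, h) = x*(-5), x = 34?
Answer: -1/97680 ≈ -1.0238e-5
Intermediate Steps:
q(t, h) = -170 (q(t, h) = 34*(-5) = -170)
1/(q(80, -187) + V) = 1/(-170 - 97510) = 1/(-97680) = -1/97680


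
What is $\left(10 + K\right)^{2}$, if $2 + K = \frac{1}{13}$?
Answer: $\frac{11025}{169} \approx 65.237$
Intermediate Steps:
$K = - \frac{25}{13}$ ($K = -2 + \frac{1}{13} = - \frac{25}{13} \approx -1.9231$)
$\left(10 + K\right)^{2} = \left(10 - \frac{25}{13}\right)^{2} = \left(\frac{105}{13}\right)^{2} = \frac{11025}{169}$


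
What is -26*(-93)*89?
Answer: 215202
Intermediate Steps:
-26*(-93)*89 = 2418*89 = 215202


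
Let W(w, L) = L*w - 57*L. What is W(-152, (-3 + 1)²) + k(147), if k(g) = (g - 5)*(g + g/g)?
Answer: 20180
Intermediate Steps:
W(w, L) = -57*L + L*w
k(g) = (1 + g)*(-5 + g) (k(g) = (-5 + g)*(g + 1) = (-5 + g)*(1 + g) = (1 + g)*(-5 + g))
W(-152, (-3 + 1)²) + k(147) = (-3 + 1)²*(-57 - 152) + (-5 + 147² - 4*147) = (-2)²*(-209) + (-5 + 21609 - 588) = 4*(-209) + 21016 = -836 + 21016 = 20180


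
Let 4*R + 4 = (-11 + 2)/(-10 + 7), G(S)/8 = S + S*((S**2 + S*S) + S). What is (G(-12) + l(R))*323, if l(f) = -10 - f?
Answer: -34369461/4 ≈ -8.5924e+6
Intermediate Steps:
G(S) = 8*S + 8*S*(S + 2*S**2) (G(S) = 8*(S + S*((S**2 + S*S) + S)) = 8*(S + S*((S**2 + S**2) + S)) = 8*(S + S*(2*S**2 + S)) = 8*(S + S*(S + 2*S**2)) = 8*S + 8*S*(S + 2*S**2))
R = -1/4 (R = -1 + ((-11 + 2)/(-10 + 7))/4 = -1 + (-9/(-3))/4 = -1 + (-9*(-1/3))/4 = -1 + (1/4)*3 = -1 + 3/4 = -1/4 ≈ -0.25000)
(G(-12) + l(R))*323 = (8*(-12)*(1 - 12 + 2*(-12)**2) + (-10 - 1*(-1/4)))*323 = (8*(-12)*(1 - 12 + 2*144) + (-10 + 1/4))*323 = (8*(-12)*(1 - 12 + 288) - 39/4)*323 = (8*(-12)*277 - 39/4)*323 = (-26592 - 39/4)*323 = -106407/4*323 = -34369461/4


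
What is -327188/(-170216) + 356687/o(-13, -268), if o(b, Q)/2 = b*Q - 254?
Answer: 413338611/7234180 ≈ 57.137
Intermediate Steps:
o(b, Q) = -508 + 2*Q*b (o(b, Q) = 2*(b*Q - 254) = 2*(Q*b - 254) = 2*(-254 + Q*b) = -508 + 2*Q*b)
-327188/(-170216) + 356687/o(-13, -268) = -327188/(-170216) + 356687/(-508 + 2*(-268)*(-13)) = -327188*(-1/170216) + 356687/(-508 + 6968) = 81797/42554 + 356687/6460 = 81797/42554 + 356687*(1/6460) = 81797/42554 + 18773/340 = 413338611/7234180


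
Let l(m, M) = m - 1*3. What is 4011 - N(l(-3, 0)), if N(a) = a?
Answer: 4017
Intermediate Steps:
l(m, M) = -3 + m (l(m, M) = m - 3 = -3 + m)
4011 - N(l(-3, 0)) = 4011 - (-3 - 3) = 4011 - 1*(-6) = 4011 + 6 = 4017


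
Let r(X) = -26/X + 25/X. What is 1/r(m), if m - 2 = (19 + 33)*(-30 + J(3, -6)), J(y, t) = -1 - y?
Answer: 1766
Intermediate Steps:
m = -1766 (m = 2 + (19 + 33)*(-30 + (-1 - 1*3)) = 2 + 52*(-30 + (-1 - 3)) = 2 + 52*(-30 - 4) = 2 + 52*(-34) = 2 - 1768 = -1766)
r(X) = -1/X
1/r(m) = 1/(-1/(-1766)) = 1/(-1*(-1/1766)) = 1/(1/1766) = 1766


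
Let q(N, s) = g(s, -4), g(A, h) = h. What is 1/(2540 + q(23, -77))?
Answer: 1/2536 ≈ 0.00039432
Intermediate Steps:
q(N, s) = -4
1/(2540 + q(23, -77)) = 1/(2540 - 4) = 1/2536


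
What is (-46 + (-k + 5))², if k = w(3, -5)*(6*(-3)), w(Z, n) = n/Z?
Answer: 5041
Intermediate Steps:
k = 30 (k = (-5/3)*(6*(-3)) = -5*⅓*(-18) = -5/3*(-18) = 30)
(-46 + (-k + 5))² = (-46 + (-1*30 + 5))² = (-46 + (-30 + 5))² = (-46 - 25)² = (-71)² = 5041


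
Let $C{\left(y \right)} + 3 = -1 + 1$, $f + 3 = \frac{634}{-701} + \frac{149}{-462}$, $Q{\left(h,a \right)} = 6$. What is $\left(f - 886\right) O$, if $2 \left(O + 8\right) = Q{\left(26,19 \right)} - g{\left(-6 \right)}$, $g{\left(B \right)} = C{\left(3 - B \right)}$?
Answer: $\frac{288310675}{92532} \approx 3115.8$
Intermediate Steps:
$f = - \frac{1368943}{323862}$ ($f = -3 + \left(\frac{634}{-701} + \frac{149}{-462}\right) = -3 + \left(634 \left(- \frac{1}{701}\right) + 149 \left(- \frac{1}{462}\right)\right) = -3 - \frac{397357}{323862} = - \frac{1368943}{323862} \approx -4.2269$)
$C{\left(y \right)} = -3$ ($C{\left(y \right)} = -3 + \left(-1 + 1\right) = -3 + 0 = -3$)
$g{\left(B \right)} = -3$
$O = - \frac{7}{2}$ ($O = -8 + \frac{6 - -3}{2} = -8 + \frac{6 + 3}{2} = -8 + \frac{1}{2} \cdot 9 = -8 + \frac{9}{2} = - \frac{7}{2} \approx -3.5$)
$\left(f - 886\right) O = \left(- \frac{1368943}{323862} - 886\right) \left(- \frac{7}{2}\right) = \left(- \frac{288310675}{323862}\right) \left(- \frac{7}{2}\right) = \frac{288310675}{92532}$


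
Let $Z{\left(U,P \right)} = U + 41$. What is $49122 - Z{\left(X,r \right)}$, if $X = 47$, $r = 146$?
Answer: $49034$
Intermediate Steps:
$Z{\left(U,P \right)} = 41 + U$
$49122 - Z{\left(X,r \right)} = 49122 - \left(41 + 47\right) = 49122 - 88 = 49034$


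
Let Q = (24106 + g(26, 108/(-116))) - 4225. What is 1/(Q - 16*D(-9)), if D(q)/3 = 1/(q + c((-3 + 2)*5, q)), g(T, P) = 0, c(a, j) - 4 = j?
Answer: 7/139191 ≈ 5.0291e-5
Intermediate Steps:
c(a, j) = 4 + j
D(q) = 3/(4 + 2*q) (D(q) = 3/(q + (4 + q)) = 3/(4 + 2*q))
Q = 19881 (Q = (24106 + 0) - 4225 = 24106 - 4225 = 19881)
1/(Q - 16*D(-9)) = 1/(19881 - 24/(2 - 9)) = 1/(19881 - 24/(-7)) = 1/(19881 - 24*(-1)/7) = 1/(19881 - 16*(-3/14)) = 1/(19881 + 24/7) = 1/(139191/7) = 7/139191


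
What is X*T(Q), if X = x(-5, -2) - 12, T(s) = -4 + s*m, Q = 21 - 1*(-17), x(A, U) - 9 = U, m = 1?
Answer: -170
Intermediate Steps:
x(A, U) = 9 + U
Q = 38 (Q = 21 + 17 = 38)
T(s) = -4 + s (T(s) = -4 + s*1 = -4 + s)
X = -5 (X = (9 - 2) - 12 = 7 - 12 = -5)
X*T(Q) = -5*(-4 + 38) = -5*34 = -170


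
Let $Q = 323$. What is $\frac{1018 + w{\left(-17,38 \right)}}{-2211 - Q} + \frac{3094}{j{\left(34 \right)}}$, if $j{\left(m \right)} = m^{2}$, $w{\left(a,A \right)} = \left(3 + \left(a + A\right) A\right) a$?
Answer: $\frac{164740}{21539} \approx 7.6485$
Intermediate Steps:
$w{\left(a,A \right)} = a \left(3 + A \left(A + a\right)\right)$ ($w{\left(a,A \right)} = \left(3 + \left(A + a\right) A\right) a = \left(3 + A \left(A + a\right)\right) a = a \left(3 + A \left(A + a\right)\right)$)
$\frac{1018 + w{\left(-17,38 \right)}}{-2211 - Q} + \frac{3094}{j{\left(34 \right)}} = \frac{1018 - 17 \left(3 + 38^{2} + 38 \left(-17\right)\right)}{-2211 - 323} + \frac{3094}{34^{2}} = \frac{1018 - 17 \left(3 + 1444 - 646\right)}{-2211 - 323} + \frac{3094}{1156} = \frac{1018 - 13617}{-2534} + 3094 \cdot \frac{1}{1156} = \left(1018 - 13617\right) \left(- \frac{1}{2534}\right) + \frac{91}{34} = \left(-12599\right) \left(- \frac{1}{2534}\right) + \frac{91}{34} = \frac{12599}{2534} + \frac{91}{34} = \frac{164740}{21539}$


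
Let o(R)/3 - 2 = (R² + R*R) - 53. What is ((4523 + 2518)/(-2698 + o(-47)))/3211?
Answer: 7041/33404033 ≈ 0.00021078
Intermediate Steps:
o(R) = -153 + 6*R² (o(R) = 6 + 3*((R² + R*R) - 53) = 6 + 3*((R² + R²) - 53) = 6 + 3*(2*R² - 53) = 6 + 3*(-53 + 2*R²) = 6 + (-159 + 6*R²) = -153 + 6*R²)
((4523 + 2518)/(-2698 + o(-47)))/3211 = ((4523 + 2518)/(-2698 + (-153 + 6*(-47)²)))/3211 = (7041/(-2698 + (-153 + 6*2209)))*(1/3211) = (7041/(-2698 + (-153 + 13254)))*(1/3211) = (7041/(-2698 + 13101))*(1/3211) = (7041/10403)*(1/3211) = 7041/33404033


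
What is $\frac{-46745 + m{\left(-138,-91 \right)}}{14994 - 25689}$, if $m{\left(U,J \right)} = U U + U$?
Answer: $\frac{27839}{10695} \approx 2.603$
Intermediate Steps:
$m{\left(U,J \right)} = U + U^{2}$ ($m{\left(U,J \right)} = U^{2} + U = U + U^{2}$)
$\frac{-46745 + m{\left(-138,-91 \right)}}{14994 - 25689} = \frac{-46745 - 138 \left(1 - 138\right)}{14994 - 25689} = \frac{-46745 - -18906}{-10695} = \left(-46745 + 18906\right) \left(- \frac{1}{10695}\right) = \left(-27839\right) \left(- \frac{1}{10695}\right) = \frac{27839}{10695}$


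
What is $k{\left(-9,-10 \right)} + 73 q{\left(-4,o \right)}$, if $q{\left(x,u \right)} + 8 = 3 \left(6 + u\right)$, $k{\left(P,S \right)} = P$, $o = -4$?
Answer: $-155$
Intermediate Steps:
$q{\left(x,u \right)} = 10 + 3 u$ ($q{\left(x,u \right)} = -8 + 3 \left(6 + u\right) = -8 + \left(18 + 3 u\right) = 10 + 3 u$)
$k{\left(-9,-10 \right)} + 73 q{\left(-4,o \right)} = -9 + 73 \left(10 + 3 \left(-4\right)\right) = -9 + 73 \left(10 - 12\right) = -9 + 73 \left(-2\right) = -9 - 146 = -155$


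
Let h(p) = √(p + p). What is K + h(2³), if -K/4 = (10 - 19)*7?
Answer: 256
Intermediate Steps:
K = 252 (K = -4*(10 - 19)*7 = -(-36)*7 = -4*(-63) = 252)
h(p) = √2*√p (h(p) = √(2*p) = √2*√p)
K + h(2³) = 252 + √2*√(2³) = 252 + √2*√8 = 252 + √2*(2*√2) = 252 + 4 = 256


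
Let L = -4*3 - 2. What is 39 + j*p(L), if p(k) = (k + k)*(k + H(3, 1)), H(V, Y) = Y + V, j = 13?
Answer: 3679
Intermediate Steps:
H(V, Y) = V + Y
L = -14 (L = -12 - 2 = -14)
p(k) = 2*k*(4 + k) (p(k) = (k + k)*(k + (3 + 1)) = (2*k)*(k + 4) = (2*k)*(4 + k) = 2*k*(4 + k))
39 + j*p(L) = 39 + 13*(2*(-14)*(4 - 14)) = 39 + 13*(2*(-14)*(-10)) = 39 + 13*280 = 39 + 3640 = 3679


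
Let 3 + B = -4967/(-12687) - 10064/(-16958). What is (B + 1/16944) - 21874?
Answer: -4430423279412407/202524238768 ≈ -21876.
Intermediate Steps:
B = -216763042/107573073 (B = -3 + (-4967/(-12687) - 10064/(-16958)) = -3 + (-4967*(-1/12687) - 10064*(-1/16958)) = -3 + (4967/12687 + 5032/8479) = -3 + 105956177/107573073 = -216763042/107573073 ≈ -2.0150)
(B + 1/16944) - 21874 = (-216763042/107573073 + 1/16944) - 21874 = -408080601175/202524238768 - 21874 = -4430423279412407/202524238768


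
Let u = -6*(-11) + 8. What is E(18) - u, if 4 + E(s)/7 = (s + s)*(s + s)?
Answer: 8970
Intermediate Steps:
u = 74 (u = 66 + 8 = 74)
E(s) = -28 + 28*s² (E(s) = -28 + 7*((s + s)*(s + s)) = -28 + 7*((2*s)*(2*s)) = -28 + 7*(4*s²) = -28 + 28*s²)
E(18) - u = (-28 + 28*18²) - 1*74 = (-28 + 28*324) - 74 = (-28 + 9072) - 74 = 9044 - 74 = 8970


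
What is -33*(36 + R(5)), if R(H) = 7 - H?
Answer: -1254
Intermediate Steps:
-33*(36 + R(5)) = -33*(36 + (7 - 1*5)) = -33*(36 + (7 - 5)) = -33*(36 + 2) = -33*38 = -1254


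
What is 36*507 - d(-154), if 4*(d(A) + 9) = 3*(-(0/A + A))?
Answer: 36291/2 ≈ 18146.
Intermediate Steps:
d(A) = -9 - 3*A/4 (d(A) = -9 + (3*(-(0/A + A)))/4 = -9 + (3*(-(0 + A)))/4 = -9 + (3*(-A))/4 = -9 + (-3*A)/4 = -9 - 3*A/4)
36*507 - d(-154) = 36*507 - (-9 - ¾*(-154)) = 18252 - (-9 + 231/2) = 18252 - 1*213/2 = 18252 - 213/2 = 36291/2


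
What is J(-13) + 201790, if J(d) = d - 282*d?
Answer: 205443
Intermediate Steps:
J(d) = -281*d
J(-13) + 201790 = -281*(-13) + 201790 = 3653 + 201790 = 205443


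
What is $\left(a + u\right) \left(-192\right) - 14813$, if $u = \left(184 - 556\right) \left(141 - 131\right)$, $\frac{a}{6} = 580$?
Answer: $31267$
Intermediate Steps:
$a = 3480$ ($a = 6 \cdot 580 = 3480$)
$u = -3720$ ($u = \left(-372\right) 10 = -3720$)
$\left(a + u\right) \left(-192\right) - 14813 = \left(3480 - 3720\right) \left(-192\right) - 14813 = \left(-240\right) \left(-192\right) - 14813 = 46080 - 14813 = 31267$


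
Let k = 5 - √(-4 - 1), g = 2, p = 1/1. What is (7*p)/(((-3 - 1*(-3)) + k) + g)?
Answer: 49/54 + 7*I*√5/54 ≈ 0.90741 + 0.28986*I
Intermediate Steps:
p = 1
k = 5 - I*√5 (k = 5 - √(-5) = 5 - I*√5 ≈ 5.0 - 2.2361*I)
(7*p)/(((-3 - 1*(-3)) + k) + g) = (7*1)/(((-3 - 1*(-3)) + (5 - I*√5)) + 2) = 7/(((-3 + 3) + (5 - I*√5)) + 2) = 7/((0 + (5 - I*√5)) + 2) = 7/((5 - I*√5) + 2) = 7/(7 - I*√5)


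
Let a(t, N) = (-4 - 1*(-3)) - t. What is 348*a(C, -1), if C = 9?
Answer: -3480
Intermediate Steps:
a(t, N) = -1 - t (a(t, N) = (-4 + 3) - t = -1 - t)
348*a(C, -1) = 348*(-1 - 1*9) = 348*(-1 - 9) = 348*(-10) = -3480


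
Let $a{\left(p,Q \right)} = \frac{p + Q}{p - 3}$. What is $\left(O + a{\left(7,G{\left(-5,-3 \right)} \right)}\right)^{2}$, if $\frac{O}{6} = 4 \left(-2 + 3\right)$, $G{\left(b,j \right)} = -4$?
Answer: $\frac{9801}{16} \approx 612.56$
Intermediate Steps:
$a{\left(p,Q \right)} = \frac{Q + p}{-3 + p}$
$O = 24$ ($O = 6 \cdot 4 \left(-2 + 3\right) = 6 \cdot 4 \cdot 1 = 6 \cdot 4 = 24$)
$\left(O + a{\left(7,G{\left(-5,-3 \right)} \right)}\right)^{2} = \left(24 + \frac{-4 + 7}{-3 + 7}\right)^{2} = \left(24 + \frac{1}{4} \cdot 3\right)^{2} = \left(24 + \frac{3}{4}\right)^{2} = \left(\frac{99}{4}\right)^{2} = \frac{9801}{16}$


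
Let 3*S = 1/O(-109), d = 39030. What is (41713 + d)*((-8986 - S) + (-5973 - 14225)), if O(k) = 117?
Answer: -63622906435/27 ≈ -2.3564e+9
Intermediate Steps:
S = 1/351 (S = (1/3)/117 = (1/3)*(1/117) = 1/351 ≈ 0.0028490)
(41713 + d)*((-8986 - S) + (-5973 - 14225)) = (41713 + 39030)*((-8986 - 1*1/351) + (-5973 - 14225)) = 80743*((-8986 - 1/351) - 20198) = 80743*(-3154087/351 - 20198) = 80743*(-10243585/351) = -63622906435/27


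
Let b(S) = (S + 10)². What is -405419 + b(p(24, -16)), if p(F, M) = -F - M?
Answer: -405415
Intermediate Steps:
b(S) = (10 + S)²
-405419 + b(p(24, -16)) = -405419 + (10 + (-1*24 - 1*(-16)))² = -405419 + (10 + (-24 + 16))² = -405419 + (10 - 8)² = -405419 + 2² = -405419 + 4 = -405415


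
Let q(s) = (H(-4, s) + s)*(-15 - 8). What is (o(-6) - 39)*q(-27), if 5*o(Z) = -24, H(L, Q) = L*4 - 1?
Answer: -221628/5 ≈ -44326.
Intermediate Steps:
H(L, Q) = -1 + 4*L (H(L, Q) = 4*L - 1 = -1 + 4*L)
o(Z) = -24/5 (o(Z) = (⅕)*(-24) = -24/5)
q(s) = 391 - 23*s (q(s) = ((-1 + 4*(-4)) + s)*(-15 - 8) = ((-1 - 16) + s)*(-23) = (-17 + s)*(-23) = 391 - 23*s)
(o(-6) - 39)*q(-27) = (-24/5 - 39)*(391 - 23*(-27)) = -219*(391 + 621)/5 = -219/5*1012 = -221628/5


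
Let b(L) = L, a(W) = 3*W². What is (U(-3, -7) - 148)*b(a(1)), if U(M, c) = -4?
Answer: -456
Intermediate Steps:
(U(-3, -7) - 148)*b(a(1)) = (-4 - 148)*(3*1²) = -456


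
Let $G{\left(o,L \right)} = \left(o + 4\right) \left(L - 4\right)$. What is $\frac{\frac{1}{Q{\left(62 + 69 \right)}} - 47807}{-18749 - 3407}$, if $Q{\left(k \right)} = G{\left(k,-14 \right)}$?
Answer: $\frac{116171011}{53839080} \approx 2.1577$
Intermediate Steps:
$G{\left(o,L \right)} = \left(-4 + L\right) \left(4 + o\right)$ ($G{\left(o,L \right)} = \left(4 + o\right) \left(-4 + L\right) = \left(-4 + L\right) \left(4 + o\right)$)
$Q{\left(k \right)} = -72 - 18 k$ ($Q{\left(k \right)} = -16 - 4 k + 4 \left(-14\right) - 14 k = -16 - 4 k - 56 - 14 k = -72 - 18 k$)
$\frac{\frac{1}{Q{\left(62 + 69 \right)}} - 47807}{-18749 - 3407} = \frac{\frac{1}{-72 - 18 \left(62 + 69\right)} - 47807}{-18749 - 3407} = \frac{\frac{1}{-72 - 2358} - 47807}{-22156} = \left(\frac{1}{-72 - 2358} - 47807\right) \left(- \frac{1}{22156}\right) = \left(\frac{1}{-2430} - 47807\right) \left(- \frac{1}{22156}\right) = \left(- \frac{1}{2430} - 47807\right) \left(- \frac{1}{22156}\right) = \left(- \frac{116171011}{2430}\right) \left(- \frac{1}{22156}\right) = \frac{116171011}{53839080}$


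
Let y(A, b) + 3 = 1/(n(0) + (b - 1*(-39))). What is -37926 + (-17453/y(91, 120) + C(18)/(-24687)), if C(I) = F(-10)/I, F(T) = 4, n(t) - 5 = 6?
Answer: -3629875659310/113091147 ≈ -32097.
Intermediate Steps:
n(t) = 11 (n(t) = 5 + 6 = 11)
y(A, b) = -3 + 1/(50 + b) (y(A, b) = -3 + 1/(11 + (b - 1*(-39))) = -3 + 1/(11 + (b + 39)) = -3 + 1/(11 + (39 + b)) = -3 + 1/(50 + b))
C(I) = 4/I
-37926 + (-17453/y(91, 120) + C(18)/(-24687)) = -37926 + (-17453*(50 + 120)/(-149 - 3*120) + (4/18)/(-24687)) = -37926 + (-17453*170/(-149 - 360) + (4*(1/18))*(-1/24687)) = -37926 + (-17453/((1/170)*(-509)) + (2/9)*(-1/24687)) = -37926 + (-17453/(-509/170) - 2/222183) = -37926 + (-17453*(-170/509) - 2/222183) = -37926 + (2967010/509 - 2/222183) = -37926 + 659219181812/113091147 = -3629875659310/113091147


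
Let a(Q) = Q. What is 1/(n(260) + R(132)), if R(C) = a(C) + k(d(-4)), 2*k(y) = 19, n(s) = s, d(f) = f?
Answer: 2/803 ≈ 0.0024907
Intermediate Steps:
k(y) = 19/2 (k(y) = (½)*19 = 19/2)
R(C) = 19/2 + C (R(C) = C + 19/2 = 19/2 + C)
1/(n(260) + R(132)) = 1/(260 + (19/2 + 132)) = 1/(260 + 283/2) = 1/(803/2) = 2/803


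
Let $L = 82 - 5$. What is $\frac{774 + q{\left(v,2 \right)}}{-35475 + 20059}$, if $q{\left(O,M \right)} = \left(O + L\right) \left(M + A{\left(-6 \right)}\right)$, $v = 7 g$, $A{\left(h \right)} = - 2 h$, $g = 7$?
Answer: $- \frac{27}{164} \approx -0.16463$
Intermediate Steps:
$v = 49$ ($v = 7 \cdot 7 = 49$)
$L = 77$ ($L = 82 - 5 = 77$)
$q{\left(O,M \right)} = \left(12 + M\right) \left(77 + O\right)$ ($q{\left(O,M \right)} = \left(O + 77\right) \left(M - -12\right) = \left(77 + O\right) \left(M + 12\right) = \left(77 + O\right) \left(12 + M\right) = \left(12 + M\right) \left(77 + O\right)$)
$\frac{774 + q{\left(v,2 \right)}}{-35475 + 20059} = \frac{774 + \left(924 + 12 \cdot 49 + 77 \cdot 2 + 2 \cdot 49\right)}{-35475 + 20059} = \frac{774 + \left(924 + 588 + 154 + 98\right)}{-15416} = \left(774 + 1764\right) \left(- \frac{1}{15416}\right) = 2538 \left(- \frac{1}{15416}\right) = - \frac{27}{164}$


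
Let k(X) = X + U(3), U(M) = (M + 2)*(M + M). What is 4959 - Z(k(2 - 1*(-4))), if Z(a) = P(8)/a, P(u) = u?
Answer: 44629/9 ≈ 4958.8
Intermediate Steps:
U(M) = 2*M*(2 + M) (U(M) = (2 + M)*(2*M) = 2*M*(2 + M))
k(X) = 30 + X (k(X) = X + 2*3*(2 + 3) = X + 2*3*5 = X + 30 = 30 + X)
Z(a) = 8/a
4959 - Z(k(2 - 1*(-4))) = 4959 - 8/(30 + (2 - 1*(-4))) = 4959 - 8/(30 + (2 + 4)) = 4959 - 8/(30 + 6) = 4959 - 8/36 = 4959 - 1*2/9 = 4959 - 2/9 = 44629/9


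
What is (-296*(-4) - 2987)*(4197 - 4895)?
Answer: 1258494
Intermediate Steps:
(-296*(-4) - 2987)*(4197 - 4895) = (1184 - 2987)*(-698) = -1803*(-698) = 1258494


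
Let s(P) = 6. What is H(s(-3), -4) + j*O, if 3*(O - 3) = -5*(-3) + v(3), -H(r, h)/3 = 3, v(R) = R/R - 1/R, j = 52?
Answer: 3767/9 ≈ 418.56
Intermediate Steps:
v(R) = 1 - 1/R
H(r, h) = -9 (H(r, h) = -3*3 = -9)
O = 74/9 (O = 3 + (-5*(-3) + (-1 + 3)/3)/3 = 3 + (15 + (⅓)*2)/3 = 3 + (15 + ⅔)/3 = 3 + (⅓)*(47/3) = 3 + 47/9 = 74/9 ≈ 8.2222)
H(s(-3), -4) + j*O = -9 + 52*(74/9) = -9 + 3848/9 = 3767/9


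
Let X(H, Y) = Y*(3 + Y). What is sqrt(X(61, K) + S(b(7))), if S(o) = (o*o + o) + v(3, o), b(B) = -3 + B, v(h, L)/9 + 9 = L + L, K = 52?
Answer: 3*sqrt(319) ≈ 53.582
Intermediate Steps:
v(h, L) = -81 + 18*L (v(h, L) = -81 + 9*(L + L) = -81 + 9*(2*L) = -81 + 18*L)
S(o) = -81 + o**2 + 19*o (S(o) = (o*o + o) + (-81 + 18*o) = (o**2 + o) + (-81 + 18*o) = (o + o**2) + (-81 + 18*o) = -81 + o**2 + 19*o)
sqrt(X(61, K) + S(b(7))) = sqrt(52*(3 + 52) + (-81 + (-3 + 7)**2 + 19*(-3 + 7))) = sqrt(52*55 + (-81 + 4**2 + 19*4)) = sqrt(2860 + (-81 + 16 + 76)) = sqrt(2860 + 11) = sqrt(2871) = 3*sqrt(319)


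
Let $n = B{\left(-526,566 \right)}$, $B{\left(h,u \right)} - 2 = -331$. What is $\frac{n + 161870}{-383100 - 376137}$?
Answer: $- \frac{53847}{253079} \approx -0.21277$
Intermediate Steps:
$B{\left(h,u \right)} = -329$ ($B{\left(h,u \right)} = 2 - 331 = -329$)
$n = -329$
$\frac{n + 161870}{-383100 - 376137} = \frac{-329 + 161870}{-383100 - 376137} = \frac{161541}{-759237} = 161541 \left(- \frac{1}{759237}\right) = - \frac{53847}{253079}$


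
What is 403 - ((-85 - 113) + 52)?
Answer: 549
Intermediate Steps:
403 - ((-85 - 113) + 52) = 403 - (-198 + 52) = 403 - 1*(-146) = 403 + 146 = 549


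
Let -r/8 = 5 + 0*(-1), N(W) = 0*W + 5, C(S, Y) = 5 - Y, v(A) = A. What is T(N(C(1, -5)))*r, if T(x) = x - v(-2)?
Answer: -280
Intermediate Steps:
N(W) = 5 (N(W) = 0 + 5 = 5)
T(x) = 2 + x (T(x) = x - 1*(-2) = x + 2 = 2 + x)
r = -40 (r = -8*(5 + 0*(-1)) = -8*(5 + 0) = -8*5 = -40)
T(N(C(1, -5)))*r = (2 + 5)*(-40) = 7*(-40) = -280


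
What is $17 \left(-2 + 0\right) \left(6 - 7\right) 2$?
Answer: $68$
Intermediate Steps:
$17 \left(-2 + 0\right) \left(6 - 7\right) 2 = 17 \left(\left(-2\right) \left(-1\right)\right) 2 = 17 \cdot 2 \cdot 2 = 34 \cdot 2 = 68$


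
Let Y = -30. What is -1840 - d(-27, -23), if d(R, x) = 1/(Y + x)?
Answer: -97519/53 ≈ -1840.0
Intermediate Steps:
d(R, x) = 1/(-30 + x)
-1840 - d(-27, -23) = -1840 - 1/(-30 - 23) = -1840 - 1/(-53) = -1840 - 1*(-1/53) = -1840 + 1/53 = -97519/53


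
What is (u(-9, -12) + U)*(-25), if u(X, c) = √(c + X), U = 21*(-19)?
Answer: 9975 - 25*I*√21 ≈ 9975.0 - 114.56*I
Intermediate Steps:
U = -399
u(X, c) = √(X + c)
(u(-9, -12) + U)*(-25) = (√(-9 - 12) - 399)*(-25) = (√(-21) - 399)*(-25) = (I*√21 - 399)*(-25) = (-399 + I*√21)*(-25) = 9975 - 25*I*√21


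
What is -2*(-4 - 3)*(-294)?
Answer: -4116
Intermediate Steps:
-2*(-4 - 3)*(-294) = -2*(-7)*(-294) = 14*(-294) = -4116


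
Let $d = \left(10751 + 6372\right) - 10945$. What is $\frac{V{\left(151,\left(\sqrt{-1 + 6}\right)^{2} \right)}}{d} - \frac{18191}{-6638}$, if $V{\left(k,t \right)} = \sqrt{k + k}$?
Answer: $\frac{18191}{6638} + \frac{\sqrt{302}}{6178} \approx 2.7432$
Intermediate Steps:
$V{\left(k,t \right)} = \sqrt{2} \sqrt{k}$ ($V{\left(k,t \right)} = \sqrt{2 k} = \sqrt{2} \sqrt{k}$)
$d = 6178$ ($d = 17123 - 10945 = 6178$)
$\frac{V{\left(151,\left(\sqrt{-1 + 6}\right)^{2} \right)}}{d} - \frac{18191}{-6638} = \frac{\sqrt{2} \sqrt{151}}{6178} - \frac{18191}{-6638} = \sqrt{302} \cdot \frac{1}{6178} - - \frac{18191}{6638} = \frac{\sqrt{302}}{6178} + \frac{18191}{6638} = \frac{18191}{6638} + \frac{\sqrt{302}}{6178}$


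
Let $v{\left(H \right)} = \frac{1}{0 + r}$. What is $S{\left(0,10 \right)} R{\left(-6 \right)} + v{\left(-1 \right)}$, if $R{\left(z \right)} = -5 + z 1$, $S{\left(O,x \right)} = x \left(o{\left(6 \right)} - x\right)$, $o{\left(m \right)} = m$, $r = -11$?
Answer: $\frac{4839}{11} \approx 439.91$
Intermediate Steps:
$S{\left(O,x \right)} = x \left(6 - x\right)$
$v{\left(H \right)} = - \frac{1}{11}$ ($v{\left(H \right)} = \frac{1}{0 - 11} = \frac{1}{-11} = - \frac{1}{11}$)
$R{\left(z \right)} = -5 + z$
$S{\left(0,10 \right)} R{\left(-6 \right)} + v{\left(-1 \right)} = 10 \left(6 - 10\right) \left(-5 - 6\right) - \frac{1}{11} = 10 \left(6 - 10\right) \left(-11\right) - \frac{1}{11} = 10 \left(-4\right) \left(-11\right) - \frac{1}{11} = \left(-40\right) \left(-11\right) - \frac{1}{11} = 440 - \frac{1}{11} = \frac{4839}{11}$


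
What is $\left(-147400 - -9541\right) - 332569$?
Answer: $-470428$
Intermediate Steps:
$\left(-147400 - -9541\right) - 332569 = \left(-147400 + 9541\right) - 332569 = -137859 - 332569 = -470428$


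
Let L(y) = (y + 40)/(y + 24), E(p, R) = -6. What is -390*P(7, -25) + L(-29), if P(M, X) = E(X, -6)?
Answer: 11689/5 ≈ 2337.8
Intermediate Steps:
P(M, X) = -6
L(y) = (40 + y)/(24 + y)
-390*P(7, -25) + L(-29) = -390*(-6) + (40 - 29)/(24 - 29) = 2340 + 11/(-5) = 2340 - ⅕*11 = 2340 - 11/5 = 11689/5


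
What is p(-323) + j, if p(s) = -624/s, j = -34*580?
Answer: -6368936/323 ≈ -19718.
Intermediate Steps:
j = -19720
p(-323) + j = -624/(-323) - 19720 = -624*(-1/323) - 19720 = 624/323 - 19720 = -6368936/323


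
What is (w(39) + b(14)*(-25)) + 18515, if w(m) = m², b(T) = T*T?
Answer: 15136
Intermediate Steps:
b(T) = T²
(w(39) + b(14)*(-25)) + 18515 = (39² + 14²*(-25)) + 18515 = (1521 + 196*(-25)) + 18515 = (1521 - 4900) + 18515 = -3379 + 18515 = 15136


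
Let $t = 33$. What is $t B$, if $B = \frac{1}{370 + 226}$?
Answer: $\frac{33}{596} \approx 0.055369$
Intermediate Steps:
$B = \frac{1}{596} \approx 0.0016779$
$t B = 33 \cdot \frac{1}{596} = \frac{33}{596}$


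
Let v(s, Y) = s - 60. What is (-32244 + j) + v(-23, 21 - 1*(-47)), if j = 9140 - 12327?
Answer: -35514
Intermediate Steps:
v(s, Y) = -60 + s
j = -3187
(-32244 + j) + v(-23, 21 - 1*(-47)) = (-32244 - 3187) + (-60 - 23) = -35431 - 83 = -35514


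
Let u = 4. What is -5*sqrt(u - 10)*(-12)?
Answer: 60*I*sqrt(6) ≈ 146.97*I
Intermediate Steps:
-5*sqrt(u - 10)*(-12) = -5*sqrt(4 - 10)*(-12) = -5*I*sqrt(6)*(-12) = 60*I*sqrt(6)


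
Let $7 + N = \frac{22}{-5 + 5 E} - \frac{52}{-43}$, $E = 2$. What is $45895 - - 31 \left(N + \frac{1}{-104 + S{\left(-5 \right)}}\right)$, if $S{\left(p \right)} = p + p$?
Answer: $\frac{1123823119}{24510} \approx 45852.0$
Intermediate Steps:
$S{\left(p \right)} = 2 p$
$N = - \frac{299}{215}$ ($N = -7 - \left(- \frac{52}{43} - \frac{22}{-5 + 5 \cdot 2}\right) = -7 - \left(- \frac{52}{43} - \frac{22}{-5 + 10}\right) = -7 + \left(\frac{22}{5} + \frac{52}{43}\right) = -7 + \frac{1206}{215} = - \frac{299}{215} \approx -1.3907$)
$45895 - - 31 \left(N + \frac{1}{-104 + S{\left(-5 \right)}}\right) = 45895 - - 31 \left(- \frac{299}{215} + \frac{1}{-104 + 2 \left(-5\right)}\right) = 45895 - - 31 \left(- \frac{299}{215} + \frac{1}{-104 - 10}\right) = 45895 - - 31 \left(- \frac{299}{215} + \frac{1}{-114}\right) = 45895 - - 31 \left(- \frac{299}{215} - \frac{1}{114}\right) = 45895 - \left(-31\right) \left(- \frac{34301}{24510}\right) = 45895 - \frac{1063331}{24510} = \frac{1123823119}{24510}$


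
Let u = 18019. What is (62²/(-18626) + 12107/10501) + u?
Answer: 1762275324016/97795813 ≈ 18020.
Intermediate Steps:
(62²/(-18626) + 12107/10501) + u = (62²/(-18626) + 12107/10501) + 18019 = (3844*(-1/18626) + 12107*(1/10501)) + 18019 = (-1922/9313 + 12107/10501) + 18019 = 92569569/97795813 + 18019 = 1762275324016/97795813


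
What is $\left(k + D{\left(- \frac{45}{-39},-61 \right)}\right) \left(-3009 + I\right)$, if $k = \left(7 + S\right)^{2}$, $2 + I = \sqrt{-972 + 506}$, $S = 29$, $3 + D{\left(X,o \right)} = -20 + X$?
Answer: $- \frac{49874204}{13} + \frac{16564 i \sqrt{466}}{13} \approx -3.8365 \cdot 10^{6} + 27505.0 i$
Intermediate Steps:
$D{\left(X,o \right)} = -23 + X$ ($D{\left(X,o \right)} = -3 + \left(-20 + X\right) = -23 + X$)
$I = -2 + i \sqrt{466}$ ($I = -2 + \sqrt{-972 + 506} = -2 + \sqrt{-466} = -2 + i \sqrt{466} \approx -2.0 + 21.587 i$)
$k = 1296$ ($k = \left(7 + 29\right)^{2} = 36^{2} = 1296$)
$\left(k + D{\left(- \frac{45}{-39},-61 \right)}\right) \left(-3009 + I\right) = \left(1296 - \left(23 + \frac{45}{-39}\right)\right) \left(-3009 - \left(2 - i \sqrt{466}\right)\right) = \left(1296 - \frac{284}{13}\right) \left(-3011 + i \sqrt{466}\right) = \frac{16564 \left(-3011 + i \sqrt{466}\right)}{13} = - \frac{49874204}{13} + \frac{16564 i \sqrt{466}}{13}$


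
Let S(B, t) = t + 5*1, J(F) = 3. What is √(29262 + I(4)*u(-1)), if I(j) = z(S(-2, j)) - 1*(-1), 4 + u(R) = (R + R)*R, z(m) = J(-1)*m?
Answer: √29206 ≈ 170.90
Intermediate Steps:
S(B, t) = 5 + t (S(B, t) = t + 5 = 5 + t)
z(m) = 3*m
u(R) = -4 + 2*R² (u(R) = -4 + (R + R)*R = -4 + (2*R)*R = -4 + 2*R²)
I(j) = 16 + 3*j (I(j) = 3*(5 + j) - 1*(-1) = (15 + 3*j) + 1 = 16 + 3*j)
√(29262 + I(4)*u(-1)) = √(29262 + (16 + 3*4)*(-4 + 2*(-1)²)) = √(29262 + (16 + 12)*(-4 + 2*1)) = √(29262 + 28*(-4 + 2)) = √(29262 + 28*(-2)) = √(29262 - 56) = √29206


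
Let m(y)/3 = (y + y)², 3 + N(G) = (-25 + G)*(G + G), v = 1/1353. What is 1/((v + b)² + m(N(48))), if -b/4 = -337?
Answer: 1830609/110132011262725 ≈ 1.6622e-8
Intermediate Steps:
v = 1/1353 ≈ 0.00073910
b = 1348 (b = -4*(-337) = 1348)
N(G) = -3 + 2*G*(-25 + G) (N(G) = -3 + (-25 + G)*(G + G) = -3 + (-25 + G)*(2*G) = -3 + 2*G*(-25 + G))
m(y) = 12*y² (m(y) = 3*(y + y)² = 3*(2*y)² = 3*(4*y²) = 12*y²)
1/((v + b)² + m(N(48))) = 1/((1/1353 + 1348)² + 12*(-3 - 50*48 + 2*48²)²) = 1/((1823845/1353)² + 12*(-3 - 2400 + 2*2304)²) = 1/(3326410584025/1830609 + 12*(-3 - 2400 + 4608)²) = 1/(3326410584025/1830609 + 12*2205²) = 1/(3326410584025/1830609 + 12*4862025) = 1/(3326410584025/1830609 + 58344300) = 1/(110132011262725/1830609) = 1830609/110132011262725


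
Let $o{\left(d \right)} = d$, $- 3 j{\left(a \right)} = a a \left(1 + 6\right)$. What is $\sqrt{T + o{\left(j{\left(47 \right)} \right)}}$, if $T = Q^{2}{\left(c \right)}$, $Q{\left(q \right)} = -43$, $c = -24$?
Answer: $\frac{2 i \sqrt{7437}}{3} \approx 57.492 i$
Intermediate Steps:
$j{\left(a \right)} = - \frac{7 a^{2}}{3}$ ($j{\left(a \right)} = - \frac{a a \left(1 + 6\right)}{3} = - \frac{a a 7}{3} = - \frac{a 7 a}{3} = - \frac{7 a^{2}}{3}$)
$T = 1849$ ($T = \left(-43\right)^{2} = 1849$)
$\sqrt{T + o{\left(j{\left(47 \right)} \right)}} = \sqrt{1849 - \frac{7 \cdot 47^{2}}{3}} = \sqrt{1849 - \frac{15463}{3}} = \sqrt{- \frac{9916}{3}} = \frac{2 i \sqrt{7437}}{3}$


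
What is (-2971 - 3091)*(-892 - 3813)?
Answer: 28521710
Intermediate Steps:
(-2971 - 3091)*(-892 - 3813) = -6062*(-4705) = 28521710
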